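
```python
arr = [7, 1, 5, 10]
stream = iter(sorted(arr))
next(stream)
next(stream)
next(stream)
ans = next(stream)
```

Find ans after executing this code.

Step 1: sorted([7, 1, 5, 10]) = [1, 5, 7, 10].
Step 2: Create iterator and skip 3 elements.
Step 3: next() returns 10.
Therefore ans = 10.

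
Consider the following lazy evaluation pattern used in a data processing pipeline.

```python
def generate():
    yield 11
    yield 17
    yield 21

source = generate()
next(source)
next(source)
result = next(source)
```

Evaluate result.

Step 1: generate() creates a generator.
Step 2: next(source) yields 11 (consumed and discarded).
Step 3: next(source) yields 17 (consumed and discarded).
Step 4: next(source) yields 21, assigned to result.
Therefore result = 21.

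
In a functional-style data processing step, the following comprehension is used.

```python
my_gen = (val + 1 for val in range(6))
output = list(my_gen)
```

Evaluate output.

Step 1: For each val in range(6), compute val+1:
  val=0: 0+1 = 1
  val=1: 1+1 = 2
  val=2: 2+1 = 3
  val=3: 3+1 = 4
  val=4: 4+1 = 5
  val=5: 5+1 = 6
Therefore output = [1, 2, 3, 4, 5, 6].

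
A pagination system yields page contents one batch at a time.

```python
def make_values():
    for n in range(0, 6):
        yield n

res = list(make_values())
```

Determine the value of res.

Step 1: The generator yields each value from range(0, 6).
Step 2: list() consumes all yields: [0, 1, 2, 3, 4, 5].
Therefore res = [0, 1, 2, 3, 4, 5].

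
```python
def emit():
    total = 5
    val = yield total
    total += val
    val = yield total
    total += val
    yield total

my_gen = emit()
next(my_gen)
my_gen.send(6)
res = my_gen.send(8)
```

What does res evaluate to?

Step 1: next() -> yield total=5.
Step 2: send(6) -> val=6, total = 5+6 = 11, yield 11.
Step 3: send(8) -> val=8, total = 11+8 = 19, yield 19.
Therefore res = 19.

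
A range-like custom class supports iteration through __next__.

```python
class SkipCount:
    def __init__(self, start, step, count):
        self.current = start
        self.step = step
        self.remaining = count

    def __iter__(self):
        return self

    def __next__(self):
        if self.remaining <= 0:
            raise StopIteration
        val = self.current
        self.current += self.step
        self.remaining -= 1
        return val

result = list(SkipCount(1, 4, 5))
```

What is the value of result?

Step 1: SkipCount starts at 1, increments by 4, for 5 steps:
  Yield 1, then current += 4
  Yield 5, then current += 4
  Yield 9, then current += 4
  Yield 13, then current += 4
  Yield 17, then current += 4
Therefore result = [1, 5, 9, 13, 17].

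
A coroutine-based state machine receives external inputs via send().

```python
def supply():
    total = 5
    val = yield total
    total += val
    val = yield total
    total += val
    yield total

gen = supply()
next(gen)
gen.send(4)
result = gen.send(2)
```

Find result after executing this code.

Step 1: next() -> yield total=5.
Step 2: send(4) -> val=4, total = 5+4 = 9, yield 9.
Step 3: send(2) -> val=2, total = 9+2 = 11, yield 11.
Therefore result = 11.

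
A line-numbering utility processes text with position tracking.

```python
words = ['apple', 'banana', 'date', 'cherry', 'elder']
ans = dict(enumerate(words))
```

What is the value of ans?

Step 1: enumerate pairs indices with words:
  0 -> 'apple'
  1 -> 'banana'
  2 -> 'date'
  3 -> 'cherry'
  4 -> 'elder'
Therefore ans = {0: 'apple', 1: 'banana', 2: 'date', 3: 'cherry', 4: 'elder'}.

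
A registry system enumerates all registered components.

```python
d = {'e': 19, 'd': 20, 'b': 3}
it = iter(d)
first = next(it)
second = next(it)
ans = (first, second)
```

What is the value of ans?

Step 1: iter(d) iterates over keys: ['e', 'd', 'b'].
Step 2: first = next(it) = 'e', second = next(it) = 'd'.
Therefore ans = ('e', 'd').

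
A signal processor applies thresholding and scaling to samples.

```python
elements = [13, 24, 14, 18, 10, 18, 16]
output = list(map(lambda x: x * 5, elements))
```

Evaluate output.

Step 1: Apply lambda x: x * 5 to each element:
  13 -> 65
  24 -> 120
  14 -> 70
  18 -> 90
  10 -> 50
  18 -> 90
  16 -> 80
Therefore output = [65, 120, 70, 90, 50, 90, 80].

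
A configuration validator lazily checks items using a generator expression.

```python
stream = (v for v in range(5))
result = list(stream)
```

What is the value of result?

Step 1: Generator expression iterates range(5): [0, 1, 2, 3, 4].
Step 2: list() collects all values.
Therefore result = [0, 1, 2, 3, 4].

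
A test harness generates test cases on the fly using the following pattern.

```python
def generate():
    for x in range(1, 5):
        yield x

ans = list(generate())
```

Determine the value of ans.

Step 1: The generator yields each value from range(1, 5).
Step 2: list() consumes all yields: [1, 2, 3, 4].
Therefore ans = [1, 2, 3, 4].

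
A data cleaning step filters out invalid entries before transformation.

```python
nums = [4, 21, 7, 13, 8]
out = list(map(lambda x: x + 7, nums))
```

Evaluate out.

Step 1: Apply lambda x: x + 7 to each element:
  4 -> 11
  21 -> 28
  7 -> 14
  13 -> 20
  8 -> 15
Therefore out = [11, 28, 14, 20, 15].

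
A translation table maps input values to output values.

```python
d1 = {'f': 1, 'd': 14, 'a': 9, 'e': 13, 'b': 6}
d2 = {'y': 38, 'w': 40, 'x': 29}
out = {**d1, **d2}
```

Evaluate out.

Step 1: Merge d1 and d2 (d2 values override on key conflicts).
Step 2: d1 has keys ['f', 'd', 'a', 'e', 'b'], d2 has keys ['y', 'w', 'x'].
Therefore out = {'f': 1, 'd': 14, 'a': 9, 'e': 13, 'b': 6, 'y': 38, 'w': 40, 'x': 29}.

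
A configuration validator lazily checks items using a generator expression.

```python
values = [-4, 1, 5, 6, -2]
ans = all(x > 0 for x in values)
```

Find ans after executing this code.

Step 1: Check x > 0 for each element in [-4, 1, 5, 6, -2]:
  -4 > 0: False
  1 > 0: True
  5 > 0: True
  6 > 0: True
  -2 > 0: False
Step 2: all() returns False.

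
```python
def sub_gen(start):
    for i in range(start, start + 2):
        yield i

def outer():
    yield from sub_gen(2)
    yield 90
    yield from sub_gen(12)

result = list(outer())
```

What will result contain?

Step 1: outer() delegates to sub_gen(2):
  yield 2
  yield 3
Step 2: yield 90
Step 3: Delegates to sub_gen(12):
  yield 12
  yield 13
Therefore result = [2, 3, 90, 12, 13].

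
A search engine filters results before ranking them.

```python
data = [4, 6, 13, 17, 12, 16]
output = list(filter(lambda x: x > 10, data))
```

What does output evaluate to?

Step 1: Filter elements > 10:
  4: removed
  6: removed
  13: kept
  17: kept
  12: kept
  16: kept
Therefore output = [13, 17, 12, 16].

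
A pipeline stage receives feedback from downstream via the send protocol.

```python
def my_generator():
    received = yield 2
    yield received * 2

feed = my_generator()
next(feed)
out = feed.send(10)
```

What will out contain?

Step 1: next(feed) advances to first yield, producing 2.
Step 2: send(10) resumes, received = 10.
Step 3: yield received * 2 = 10 * 2 = 20.
Therefore out = 20.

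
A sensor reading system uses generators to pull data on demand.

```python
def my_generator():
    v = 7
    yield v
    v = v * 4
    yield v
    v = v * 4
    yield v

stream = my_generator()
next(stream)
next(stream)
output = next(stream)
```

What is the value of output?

Step 1: Trace through generator execution:
  Yield 1: v starts at 7, yield 7
  Yield 2: v = 7 * 4 = 28, yield 28
  Yield 3: v = 28 * 4 = 112, yield 112
Step 2: First next() gets 7, second next() gets the second value, third next() yields 112.
Therefore output = 112.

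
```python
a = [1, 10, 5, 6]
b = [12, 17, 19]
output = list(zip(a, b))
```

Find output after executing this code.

Step 1: zip stops at shortest (len(a)=4, len(b)=3):
  Index 0: (1, 12)
  Index 1: (10, 17)
  Index 2: (5, 19)
Step 2: Last element of a (6) has no pair, dropped.
Therefore output = [(1, 12), (10, 17), (5, 19)].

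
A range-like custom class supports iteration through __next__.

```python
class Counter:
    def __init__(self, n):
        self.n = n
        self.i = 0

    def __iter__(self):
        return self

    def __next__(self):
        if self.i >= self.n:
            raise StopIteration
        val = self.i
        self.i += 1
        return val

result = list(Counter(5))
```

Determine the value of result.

Step 1: Counter(5) creates an iterator counting 0 to 4.
Step 2: list() consumes all values: [0, 1, 2, 3, 4].
Therefore result = [0, 1, 2, 3, 4].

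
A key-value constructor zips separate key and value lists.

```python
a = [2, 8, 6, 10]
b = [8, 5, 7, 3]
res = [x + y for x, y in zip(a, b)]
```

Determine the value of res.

Step 1: Add corresponding elements:
  2 + 8 = 10
  8 + 5 = 13
  6 + 7 = 13
  10 + 3 = 13
Therefore res = [10, 13, 13, 13].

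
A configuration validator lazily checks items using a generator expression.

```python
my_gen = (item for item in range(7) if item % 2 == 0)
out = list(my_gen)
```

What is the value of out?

Step 1: Filter range(7) keeping only even values:
  item=0: even, included
  item=1: odd, excluded
  item=2: even, included
  item=3: odd, excluded
  item=4: even, included
  item=5: odd, excluded
  item=6: even, included
Therefore out = [0, 2, 4, 6].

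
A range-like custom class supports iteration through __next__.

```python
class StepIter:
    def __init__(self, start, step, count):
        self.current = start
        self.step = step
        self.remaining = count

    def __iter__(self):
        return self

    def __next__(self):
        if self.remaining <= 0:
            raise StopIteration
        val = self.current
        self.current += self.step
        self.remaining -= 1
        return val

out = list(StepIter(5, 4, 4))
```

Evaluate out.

Step 1: StepIter starts at 5, increments by 4, for 4 steps:
  Yield 5, then current += 4
  Yield 9, then current += 4
  Yield 13, then current += 4
  Yield 17, then current += 4
Therefore out = [5, 9, 13, 17].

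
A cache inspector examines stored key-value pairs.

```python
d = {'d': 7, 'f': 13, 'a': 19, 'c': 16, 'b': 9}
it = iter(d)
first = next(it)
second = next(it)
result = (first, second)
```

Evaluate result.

Step 1: iter(d) iterates over keys: ['d', 'f', 'a', 'c', 'b'].
Step 2: first = next(it) = 'd', second = next(it) = 'f'.
Therefore result = ('d', 'f').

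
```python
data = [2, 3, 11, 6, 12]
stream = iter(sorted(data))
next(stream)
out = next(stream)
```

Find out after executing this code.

Step 1: sorted([2, 3, 11, 6, 12]) = [2, 3, 6, 11, 12].
Step 2: Create iterator and skip 1 elements.
Step 3: next() returns 3.
Therefore out = 3.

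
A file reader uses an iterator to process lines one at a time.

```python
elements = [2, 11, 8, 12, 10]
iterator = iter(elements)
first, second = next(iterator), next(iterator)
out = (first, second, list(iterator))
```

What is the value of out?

Step 1: Create iterator over [2, 11, 8, 12, 10].
Step 2: first = 2, second = 11.
Step 3: Remaining elements: [8, 12, 10].
Therefore out = (2, 11, [8, 12, 10]).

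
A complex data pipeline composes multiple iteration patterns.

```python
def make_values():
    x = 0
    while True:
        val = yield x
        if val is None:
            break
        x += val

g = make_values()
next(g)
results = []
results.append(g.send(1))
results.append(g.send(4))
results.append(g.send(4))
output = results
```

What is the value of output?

Step 1: next(g) -> yield 0.
Step 2: send(1) -> x = 1, yield 1.
Step 3: send(4) -> x = 5, yield 5.
Step 4: send(4) -> x = 9, yield 9.
Therefore output = [1, 5, 9].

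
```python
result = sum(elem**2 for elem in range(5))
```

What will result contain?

Step 1: Compute elem**2 for each elem in range(5):
  elem=0: 0**2 = 0
  elem=1: 1**2 = 1
  elem=2: 2**2 = 4
  elem=3: 3**2 = 9
  elem=4: 4**2 = 16
Step 2: sum = 0 + 1 + 4 + 9 + 16 = 30.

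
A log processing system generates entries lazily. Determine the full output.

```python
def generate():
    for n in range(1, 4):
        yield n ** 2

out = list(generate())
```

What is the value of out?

Step 1: For each n in range(1, 4), yield n**2:
  n=1: yield 1**2 = 1
  n=2: yield 2**2 = 4
  n=3: yield 3**2 = 9
Therefore out = [1, 4, 9].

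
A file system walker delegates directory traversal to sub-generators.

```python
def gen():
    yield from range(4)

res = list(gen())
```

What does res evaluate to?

Step 1: yield from delegates to the iterable, yielding each element.
Step 2: Collected values: [0, 1, 2, 3].
Therefore res = [0, 1, 2, 3].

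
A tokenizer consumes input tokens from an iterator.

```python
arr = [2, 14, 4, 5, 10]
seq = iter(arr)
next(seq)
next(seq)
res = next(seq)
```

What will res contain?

Step 1: Create iterator over [2, 14, 4, 5, 10].
Step 2: next() consumes 2.
Step 3: next() consumes 14.
Step 4: next() returns 4.
Therefore res = 4.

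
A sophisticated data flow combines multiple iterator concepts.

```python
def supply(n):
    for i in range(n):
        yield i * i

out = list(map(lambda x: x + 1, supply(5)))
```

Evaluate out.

Step 1: supply(5) yields squares: [0, 1, 4, 9, 16].
Step 2: map adds 1 to each: [1, 2, 5, 10, 17].
Therefore out = [1, 2, 5, 10, 17].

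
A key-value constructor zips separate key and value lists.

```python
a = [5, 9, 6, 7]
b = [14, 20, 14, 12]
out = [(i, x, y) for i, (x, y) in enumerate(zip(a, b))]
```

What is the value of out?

Step 1: enumerate(zip(a, b)) gives index with paired elements:
  i=0: (5, 14)
  i=1: (9, 20)
  i=2: (6, 14)
  i=3: (7, 12)
Therefore out = [(0, 5, 14), (1, 9, 20), (2, 6, 14), (3, 7, 12)].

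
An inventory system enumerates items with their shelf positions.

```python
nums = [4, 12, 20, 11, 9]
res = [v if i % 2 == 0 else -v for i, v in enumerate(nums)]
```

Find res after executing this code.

Step 1: For each (i, v), keep v if i is even, negate if odd:
  i=0 (even): keep 4
  i=1 (odd): negate to -12
  i=2 (even): keep 20
  i=3 (odd): negate to -11
  i=4 (even): keep 9
Therefore res = [4, -12, 20, -11, 9].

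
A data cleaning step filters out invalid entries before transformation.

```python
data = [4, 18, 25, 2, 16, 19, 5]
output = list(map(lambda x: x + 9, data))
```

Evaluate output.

Step 1: Apply lambda x: x + 9 to each element:
  4 -> 13
  18 -> 27
  25 -> 34
  2 -> 11
  16 -> 25
  19 -> 28
  5 -> 14
Therefore output = [13, 27, 34, 11, 25, 28, 14].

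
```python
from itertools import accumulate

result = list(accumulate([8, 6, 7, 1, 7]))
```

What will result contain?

Step 1: accumulate computes running sums:
  + 8 = 8
  + 6 = 14
  + 7 = 21
  + 1 = 22
  + 7 = 29
Therefore result = [8, 14, 21, 22, 29].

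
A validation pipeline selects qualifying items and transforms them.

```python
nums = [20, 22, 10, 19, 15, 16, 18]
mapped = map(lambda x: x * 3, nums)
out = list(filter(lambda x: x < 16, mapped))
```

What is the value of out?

Step 1: Map x * 3:
  20 -> 60
  22 -> 66
  10 -> 30
  19 -> 57
  15 -> 45
  16 -> 48
  18 -> 54
Step 2: Filter for < 16:
  60: removed
  66: removed
  30: removed
  57: removed
  45: removed
  48: removed
  54: removed
Therefore out = [].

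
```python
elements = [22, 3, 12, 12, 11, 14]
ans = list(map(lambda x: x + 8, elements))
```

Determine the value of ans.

Step 1: Apply lambda x: x + 8 to each element:
  22 -> 30
  3 -> 11
  12 -> 20
  12 -> 20
  11 -> 19
  14 -> 22
Therefore ans = [30, 11, 20, 20, 19, 22].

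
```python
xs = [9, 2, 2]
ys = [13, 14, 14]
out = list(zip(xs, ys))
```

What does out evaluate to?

Step 1: zip pairs elements at same index:
  Index 0: (9, 13)
  Index 1: (2, 14)
  Index 2: (2, 14)
Therefore out = [(9, 13), (2, 14), (2, 14)].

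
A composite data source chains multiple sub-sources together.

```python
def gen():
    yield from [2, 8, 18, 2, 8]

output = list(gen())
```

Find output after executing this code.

Step 1: yield from delegates to the iterable, yielding each element.
Step 2: Collected values: [2, 8, 18, 2, 8].
Therefore output = [2, 8, 18, 2, 8].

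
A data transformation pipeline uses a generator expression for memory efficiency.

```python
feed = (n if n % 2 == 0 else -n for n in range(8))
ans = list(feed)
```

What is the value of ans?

Step 1: For each n in range(8), yield n if even, else -n:
  n=0: even, yield 0
  n=1: odd, yield -1
  n=2: even, yield 2
  n=3: odd, yield -3
  n=4: even, yield 4
  n=5: odd, yield -5
  n=6: even, yield 6
  n=7: odd, yield -7
Therefore ans = [0, -1, 2, -3, 4, -5, 6, -7].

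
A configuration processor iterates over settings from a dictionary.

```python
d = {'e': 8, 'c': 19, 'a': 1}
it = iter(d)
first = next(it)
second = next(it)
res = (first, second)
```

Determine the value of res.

Step 1: iter(d) iterates over keys: ['e', 'c', 'a'].
Step 2: first = next(it) = 'e', second = next(it) = 'c'.
Therefore res = ('e', 'c').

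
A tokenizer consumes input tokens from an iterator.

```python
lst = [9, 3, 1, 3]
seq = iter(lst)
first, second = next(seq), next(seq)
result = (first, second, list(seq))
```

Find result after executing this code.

Step 1: Create iterator over [9, 3, 1, 3].
Step 2: first = 9, second = 3.
Step 3: Remaining elements: [1, 3].
Therefore result = (9, 3, [1, 3]).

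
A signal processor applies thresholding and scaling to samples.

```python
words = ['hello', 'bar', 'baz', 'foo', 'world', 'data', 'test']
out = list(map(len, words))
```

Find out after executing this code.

Step 1: Map len() to each word:
  'hello' -> 5
  'bar' -> 3
  'baz' -> 3
  'foo' -> 3
  'world' -> 5
  'data' -> 4
  'test' -> 4
Therefore out = [5, 3, 3, 3, 5, 4, 4].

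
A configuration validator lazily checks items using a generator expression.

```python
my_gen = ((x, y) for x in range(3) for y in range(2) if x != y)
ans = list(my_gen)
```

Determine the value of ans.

Step 1: Nested generator over range(3) x range(2) where x != y:
  (0, 0): excluded (x == y)
  (0, 1): included
  (1, 0): included
  (1, 1): excluded (x == y)
  (2, 0): included
  (2, 1): included
Therefore ans = [(0, 1), (1, 0), (2, 0), (2, 1)].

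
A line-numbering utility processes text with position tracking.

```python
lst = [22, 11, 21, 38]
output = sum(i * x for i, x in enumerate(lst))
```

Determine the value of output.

Step 1: Compute i * x for each (i, x) in enumerate([22, 11, 21, 38]):
  i=0, x=22: 0*22 = 0
  i=1, x=11: 1*11 = 11
  i=2, x=21: 2*21 = 42
  i=3, x=38: 3*38 = 114
Step 2: sum = 0 + 11 + 42 + 114 = 167.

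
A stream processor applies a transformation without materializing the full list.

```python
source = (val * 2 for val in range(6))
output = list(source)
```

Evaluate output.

Step 1: For each val in range(6), compute val*2:
  val=0: 0*2 = 0
  val=1: 1*2 = 2
  val=2: 2*2 = 4
  val=3: 3*2 = 6
  val=4: 4*2 = 8
  val=5: 5*2 = 10
Therefore output = [0, 2, 4, 6, 8, 10].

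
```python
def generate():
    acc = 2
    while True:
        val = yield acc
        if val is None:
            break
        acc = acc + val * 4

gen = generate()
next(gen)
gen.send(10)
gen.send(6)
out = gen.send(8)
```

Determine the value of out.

Step 1: next() -> yield acc=2.
Step 2: send(10) -> val=10, acc = 2 + 10*4 = 42, yield 42.
Step 3: send(6) -> val=6, acc = 42 + 6*4 = 66, yield 66.
Step 4: send(8) -> val=8, acc = 66 + 8*4 = 98, yield 98.
Therefore out = 98.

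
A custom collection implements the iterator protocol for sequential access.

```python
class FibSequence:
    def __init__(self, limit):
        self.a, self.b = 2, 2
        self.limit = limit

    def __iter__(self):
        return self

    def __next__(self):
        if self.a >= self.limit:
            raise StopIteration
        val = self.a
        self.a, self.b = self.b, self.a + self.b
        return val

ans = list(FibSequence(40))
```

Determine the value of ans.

Step 1: Fibonacci-like sequence (a=2, b=2) until >= 40:
  Yield 2, then a,b = 2,4
  Yield 2, then a,b = 4,6
  Yield 4, then a,b = 6,10
  Yield 6, then a,b = 10,16
  Yield 10, then a,b = 16,26
  Yield 16, then a,b = 26,42
  Yield 26, then a,b = 42,68
Step 2: 42 >= 40, stop.
Therefore ans = [2, 2, 4, 6, 10, 16, 26].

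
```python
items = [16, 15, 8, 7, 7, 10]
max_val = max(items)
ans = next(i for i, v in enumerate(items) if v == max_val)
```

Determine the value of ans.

Step 1: max([16, 15, 8, 7, 7, 10]) = 16.
Step 2: Find first index where value == 16:
  Index 0: 16 == 16, found!
Therefore ans = 0.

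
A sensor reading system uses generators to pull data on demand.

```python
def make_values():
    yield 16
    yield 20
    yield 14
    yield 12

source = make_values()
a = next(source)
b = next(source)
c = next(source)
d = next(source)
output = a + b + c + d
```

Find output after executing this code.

Step 1: Create generator and consume all values:
  a = next(source) = 16
  b = next(source) = 20
  c = next(source) = 14
  d = next(source) = 12
Step 2: output = 16 + 20 + 14 + 12 = 62.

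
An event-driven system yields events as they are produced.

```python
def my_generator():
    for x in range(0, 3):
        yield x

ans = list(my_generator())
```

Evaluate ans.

Step 1: The generator yields each value from range(0, 3).
Step 2: list() consumes all yields: [0, 1, 2].
Therefore ans = [0, 1, 2].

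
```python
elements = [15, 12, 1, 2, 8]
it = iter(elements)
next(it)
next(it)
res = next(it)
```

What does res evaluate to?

Step 1: Create iterator over [15, 12, 1, 2, 8].
Step 2: next() consumes 15.
Step 3: next() consumes 12.
Step 4: next() returns 1.
Therefore res = 1.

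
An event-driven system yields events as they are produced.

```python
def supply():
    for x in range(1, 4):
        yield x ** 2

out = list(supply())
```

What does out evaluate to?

Step 1: For each x in range(1, 4), yield x**2:
  x=1: yield 1**2 = 1
  x=2: yield 2**2 = 4
  x=3: yield 3**2 = 9
Therefore out = [1, 4, 9].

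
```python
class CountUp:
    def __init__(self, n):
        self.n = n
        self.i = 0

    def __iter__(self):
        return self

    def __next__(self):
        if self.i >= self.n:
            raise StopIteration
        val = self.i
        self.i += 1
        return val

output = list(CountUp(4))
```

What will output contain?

Step 1: CountUp(4) creates an iterator counting 0 to 3.
Step 2: list() consumes all values: [0, 1, 2, 3].
Therefore output = [0, 1, 2, 3].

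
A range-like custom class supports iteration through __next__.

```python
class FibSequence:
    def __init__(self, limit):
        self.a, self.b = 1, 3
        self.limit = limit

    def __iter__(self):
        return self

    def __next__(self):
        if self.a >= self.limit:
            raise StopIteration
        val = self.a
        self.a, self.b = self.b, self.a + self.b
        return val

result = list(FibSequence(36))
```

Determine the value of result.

Step 1: Fibonacci-like sequence (a=1, b=3) until >= 36:
  Yield 1, then a,b = 3,4
  Yield 3, then a,b = 4,7
  Yield 4, then a,b = 7,11
  Yield 7, then a,b = 11,18
  Yield 11, then a,b = 18,29
  Yield 18, then a,b = 29,47
  Yield 29, then a,b = 47,76
Step 2: 47 >= 36, stop.
Therefore result = [1, 3, 4, 7, 11, 18, 29].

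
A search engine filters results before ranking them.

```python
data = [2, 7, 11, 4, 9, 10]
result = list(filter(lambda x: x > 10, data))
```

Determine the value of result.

Step 1: Filter elements > 10:
  2: removed
  7: removed
  11: kept
  4: removed
  9: removed
  10: removed
Therefore result = [11].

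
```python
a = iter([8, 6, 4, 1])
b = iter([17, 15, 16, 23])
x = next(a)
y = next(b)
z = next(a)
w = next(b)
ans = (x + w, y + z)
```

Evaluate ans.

Step 1: a iterates [8, 6, 4, 1], b iterates [17, 15, 16, 23].
Step 2: x = next(a) = 8, y = next(b) = 17.
Step 3: z = next(a) = 6, w = next(b) = 15.
Step 4: ans = (8 + 15, 17 + 6) = (23, 23).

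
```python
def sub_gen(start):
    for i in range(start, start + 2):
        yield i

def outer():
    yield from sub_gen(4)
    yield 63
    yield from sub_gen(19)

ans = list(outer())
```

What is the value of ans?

Step 1: outer() delegates to sub_gen(4):
  yield 4
  yield 5
Step 2: yield 63
Step 3: Delegates to sub_gen(19):
  yield 19
  yield 20
Therefore ans = [4, 5, 63, 19, 20].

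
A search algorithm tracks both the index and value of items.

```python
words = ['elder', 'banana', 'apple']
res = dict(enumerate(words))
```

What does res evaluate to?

Step 1: enumerate pairs indices with words:
  0 -> 'elder'
  1 -> 'banana'
  2 -> 'apple'
Therefore res = {0: 'elder', 1: 'banana', 2: 'apple'}.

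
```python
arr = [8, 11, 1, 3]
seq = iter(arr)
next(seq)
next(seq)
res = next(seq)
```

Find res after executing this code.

Step 1: Create iterator over [8, 11, 1, 3].
Step 2: next() consumes 8.
Step 3: next() consumes 11.
Step 4: next() returns 1.
Therefore res = 1.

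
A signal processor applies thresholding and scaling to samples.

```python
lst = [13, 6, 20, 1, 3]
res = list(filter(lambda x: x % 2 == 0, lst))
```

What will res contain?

Step 1: Filter elements divisible by 2:
  13 % 2 = 1: removed
  6 % 2 = 0: kept
  20 % 2 = 0: kept
  1 % 2 = 1: removed
  3 % 2 = 1: removed
Therefore res = [6, 20].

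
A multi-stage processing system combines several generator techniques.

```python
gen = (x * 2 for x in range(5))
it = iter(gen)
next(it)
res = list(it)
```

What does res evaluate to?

Step 1: Generator produces [0, 2, 4, 6, 8].
Step 2: next(it) consumes first element (0).
Step 3: list(it) collects remaining: [2, 4, 6, 8].
Therefore res = [2, 4, 6, 8].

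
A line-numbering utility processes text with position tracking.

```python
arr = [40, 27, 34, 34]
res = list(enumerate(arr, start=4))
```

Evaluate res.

Step 1: enumerate with start=4:
  (4, 40)
  (5, 27)
  (6, 34)
  (7, 34)
Therefore res = [(4, 40), (5, 27), (6, 34), (7, 34)].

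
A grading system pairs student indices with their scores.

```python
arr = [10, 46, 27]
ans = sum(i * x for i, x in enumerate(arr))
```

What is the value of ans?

Step 1: Compute i * x for each (i, x) in enumerate([10, 46, 27]):
  i=0, x=10: 0*10 = 0
  i=1, x=46: 1*46 = 46
  i=2, x=27: 2*27 = 54
Step 2: sum = 0 + 46 + 54 = 100.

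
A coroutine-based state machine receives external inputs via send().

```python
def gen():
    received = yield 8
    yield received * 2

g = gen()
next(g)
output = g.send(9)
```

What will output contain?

Step 1: next(g) advances to first yield, producing 8.
Step 2: send(9) resumes, received = 9.
Step 3: yield received * 2 = 9 * 2 = 18.
Therefore output = 18.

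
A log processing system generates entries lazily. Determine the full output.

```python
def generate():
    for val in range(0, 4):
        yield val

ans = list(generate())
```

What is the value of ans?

Step 1: The generator yields each value from range(0, 4).
Step 2: list() consumes all yields: [0, 1, 2, 3].
Therefore ans = [0, 1, 2, 3].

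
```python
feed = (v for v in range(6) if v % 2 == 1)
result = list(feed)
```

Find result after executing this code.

Step 1: Filter range(6) keeping only odd values:
  v=0: even, excluded
  v=1: odd, included
  v=2: even, excluded
  v=3: odd, included
  v=4: even, excluded
  v=5: odd, included
Therefore result = [1, 3, 5].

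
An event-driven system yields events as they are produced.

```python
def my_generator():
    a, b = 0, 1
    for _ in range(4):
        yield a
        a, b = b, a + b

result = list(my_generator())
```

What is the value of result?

Step 1: Fibonacci-like sequence starting with a=0, b=1:
  Iteration 1: yield a=0, then a,b = 1,1
  Iteration 2: yield a=1, then a,b = 1,2
  Iteration 3: yield a=1, then a,b = 2,3
  Iteration 4: yield a=2, then a,b = 3,5
Therefore result = [0, 1, 1, 2].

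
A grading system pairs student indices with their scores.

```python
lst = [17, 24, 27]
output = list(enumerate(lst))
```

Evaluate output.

Step 1: enumerate pairs each element with its index:
  (0, 17)
  (1, 24)
  (2, 27)
Therefore output = [(0, 17), (1, 24), (2, 27)].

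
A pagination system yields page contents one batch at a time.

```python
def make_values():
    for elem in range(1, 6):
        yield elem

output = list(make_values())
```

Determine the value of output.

Step 1: The generator yields each value from range(1, 6).
Step 2: list() consumes all yields: [1, 2, 3, 4, 5].
Therefore output = [1, 2, 3, 4, 5].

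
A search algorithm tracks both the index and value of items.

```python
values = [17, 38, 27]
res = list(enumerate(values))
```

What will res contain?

Step 1: enumerate pairs each element with its index:
  (0, 17)
  (1, 38)
  (2, 27)
Therefore res = [(0, 17), (1, 38), (2, 27)].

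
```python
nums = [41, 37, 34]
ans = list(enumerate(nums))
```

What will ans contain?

Step 1: enumerate pairs each element with its index:
  (0, 41)
  (1, 37)
  (2, 34)
Therefore ans = [(0, 41), (1, 37), (2, 34)].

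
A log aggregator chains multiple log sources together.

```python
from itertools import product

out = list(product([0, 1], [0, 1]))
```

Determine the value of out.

Step 1: product([0, 1], [0, 1]) gives all pairs:
  (0, 0)
  (0, 1)
  (1, 0)
  (1, 1)
Therefore out = [(0, 0), (0, 1), (1, 0), (1, 1)].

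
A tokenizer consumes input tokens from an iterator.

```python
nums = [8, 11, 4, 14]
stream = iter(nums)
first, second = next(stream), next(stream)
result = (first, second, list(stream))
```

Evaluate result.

Step 1: Create iterator over [8, 11, 4, 14].
Step 2: first = 8, second = 11.
Step 3: Remaining elements: [4, 14].
Therefore result = (8, 11, [4, 14]).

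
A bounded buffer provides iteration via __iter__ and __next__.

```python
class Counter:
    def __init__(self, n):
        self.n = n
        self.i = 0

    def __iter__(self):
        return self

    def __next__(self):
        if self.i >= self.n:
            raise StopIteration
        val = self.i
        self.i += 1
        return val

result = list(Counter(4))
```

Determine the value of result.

Step 1: Counter(4) creates an iterator counting 0 to 3.
Step 2: list() consumes all values: [0, 1, 2, 3].
Therefore result = [0, 1, 2, 3].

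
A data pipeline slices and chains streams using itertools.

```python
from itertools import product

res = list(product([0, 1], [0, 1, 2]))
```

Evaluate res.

Step 1: product([0, 1], [0, 1, 2]) gives all pairs:
  (0, 0)
  (0, 1)
  (0, 2)
  (1, 0)
  (1, 1)
  (1, 2)
Therefore res = [(0, 0), (0, 1), (0, 2), (1, 0), (1, 1), (1, 2)].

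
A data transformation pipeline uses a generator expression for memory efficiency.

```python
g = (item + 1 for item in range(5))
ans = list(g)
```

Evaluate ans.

Step 1: For each item in range(5), compute item+1:
  item=0: 0+1 = 1
  item=1: 1+1 = 2
  item=2: 2+1 = 3
  item=3: 3+1 = 4
  item=4: 4+1 = 5
Therefore ans = [1, 2, 3, 4, 5].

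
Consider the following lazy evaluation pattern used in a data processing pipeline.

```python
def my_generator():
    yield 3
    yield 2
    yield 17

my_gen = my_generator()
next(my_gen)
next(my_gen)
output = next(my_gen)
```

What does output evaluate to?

Step 1: my_generator() creates a generator.
Step 2: next(my_gen) yields 3 (consumed and discarded).
Step 3: next(my_gen) yields 2 (consumed and discarded).
Step 4: next(my_gen) yields 17, assigned to output.
Therefore output = 17.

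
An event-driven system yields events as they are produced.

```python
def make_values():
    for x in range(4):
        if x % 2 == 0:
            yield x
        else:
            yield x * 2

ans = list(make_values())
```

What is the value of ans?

Step 1: For each x in range(4), yield x if even, else x*2:
  x=0 (even): yield 0
  x=1 (odd): yield 1*2 = 2
  x=2 (even): yield 2
  x=3 (odd): yield 3*2 = 6
Therefore ans = [0, 2, 2, 6].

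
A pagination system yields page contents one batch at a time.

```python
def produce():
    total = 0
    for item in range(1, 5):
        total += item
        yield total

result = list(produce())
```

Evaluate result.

Step 1: Generator accumulates running sum:
  item=1: total = 1, yield 1
  item=2: total = 3, yield 3
  item=3: total = 6, yield 6
  item=4: total = 10, yield 10
Therefore result = [1, 3, 6, 10].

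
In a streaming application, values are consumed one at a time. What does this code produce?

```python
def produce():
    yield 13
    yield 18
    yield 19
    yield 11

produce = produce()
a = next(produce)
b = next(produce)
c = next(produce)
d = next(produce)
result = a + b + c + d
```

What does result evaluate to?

Step 1: Create generator and consume all values:
  a = next(produce) = 13
  b = next(produce) = 18
  c = next(produce) = 19
  d = next(produce) = 11
Step 2: result = 13 + 18 + 19 + 11 = 61.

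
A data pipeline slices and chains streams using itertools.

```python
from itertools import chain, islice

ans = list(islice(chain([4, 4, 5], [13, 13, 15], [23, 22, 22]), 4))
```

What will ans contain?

Step 1: chain([4, 4, 5], [13, 13, 15], [23, 22, 22]) = [4, 4, 5, 13, 13, 15, 23, 22, 22].
Step 2: islice takes first 4 elements: [4, 4, 5, 13].
Therefore ans = [4, 4, 5, 13].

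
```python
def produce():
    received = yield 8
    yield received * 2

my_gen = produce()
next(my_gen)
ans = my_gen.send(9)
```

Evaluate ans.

Step 1: next(my_gen) advances to first yield, producing 8.
Step 2: send(9) resumes, received = 9.
Step 3: yield received * 2 = 9 * 2 = 18.
Therefore ans = 18.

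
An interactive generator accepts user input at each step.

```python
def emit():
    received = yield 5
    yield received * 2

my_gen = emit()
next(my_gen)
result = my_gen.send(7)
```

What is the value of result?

Step 1: next(my_gen) advances to first yield, producing 5.
Step 2: send(7) resumes, received = 7.
Step 3: yield received * 2 = 7 * 2 = 14.
Therefore result = 14.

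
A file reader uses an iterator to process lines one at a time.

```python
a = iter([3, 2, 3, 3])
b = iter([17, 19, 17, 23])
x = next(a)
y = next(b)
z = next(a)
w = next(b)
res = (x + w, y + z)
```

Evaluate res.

Step 1: a iterates [3, 2, 3, 3], b iterates [17, 19, 17, 23].
Step 2: x = next(a) = 3, y = next(b) = 17.
Step 3: z = next(a) = 2, w = next(b) = 19.
Step 4: res = (3 + 19, 17 + 2) = (22, 19).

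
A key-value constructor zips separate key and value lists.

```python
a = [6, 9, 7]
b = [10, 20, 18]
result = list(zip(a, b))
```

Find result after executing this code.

Step 1: zip pairs elements at same index:
  Index 0: (6, 10)
  Index 1: (9, 20)
  Index 2: (7, 18)
Therefore result = [(6, 10), (9, 20), (7, 18)].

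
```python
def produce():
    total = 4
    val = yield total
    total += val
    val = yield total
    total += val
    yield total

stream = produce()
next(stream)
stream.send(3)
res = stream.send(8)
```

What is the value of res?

Step 1: next() -> yield total=4.
Step 2: send(3) -> val=3, total = 4+3 = 7, yield 7.
Step 3: send(8) -> val=8, total = 7+8 = 15, yield 15.
Therefore res = 15.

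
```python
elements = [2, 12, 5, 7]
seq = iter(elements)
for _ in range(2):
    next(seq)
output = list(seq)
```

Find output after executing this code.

Step 1: Create iterator over [2, 12, 5, 7].
Step 2: Advance 2 positions (consuming [2, 12]).
Step 3: list() collects remaining elements: [5, 7].
Therefore output = [5, 7].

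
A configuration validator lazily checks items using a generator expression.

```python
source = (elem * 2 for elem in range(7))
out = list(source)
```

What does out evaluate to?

Step 1: For each elem in range(7), compute elem*2:
  elem=0: 0*2 = 0
  elem=1: 1*2 = 2
  elem=2: 2*2 = 4
  elem=3: 3*2 = 6
  elem=4: 4*2 = 8
  elem=5: 5*2 = 10
  elem=6: 6*2 = 12
Therefore out = [0, 2, 4, 6, 8, 10, 12].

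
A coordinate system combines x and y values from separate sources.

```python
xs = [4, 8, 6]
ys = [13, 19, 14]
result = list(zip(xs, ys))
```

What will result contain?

Step 1: zip pairs elements at same index:
  Index 0: (4, 13)
  Index 1: (8, 19)
  Index 2: (6, 14)
Therefore result = [(4, 13), (8, 19), (6, 14)].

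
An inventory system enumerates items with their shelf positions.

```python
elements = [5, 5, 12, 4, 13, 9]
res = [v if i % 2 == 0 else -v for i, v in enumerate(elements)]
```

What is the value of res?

Step 1: For each (i, v), keep v if i is even, negate if odd:
  i=0 (even): keep 5
  i=1 (odd): negate to -5
  i=2 (even): keep 12
  i=3 (odd): negate to -4
  i=4 (even): keep 13
  i=5 (odd): negate to -9
Therefore res = [5, -5, 12, -4, 13, -9].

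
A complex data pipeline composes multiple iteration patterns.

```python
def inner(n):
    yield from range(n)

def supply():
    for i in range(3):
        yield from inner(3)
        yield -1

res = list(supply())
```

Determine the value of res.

Step 1: For each i in range(3):
  i=0: yield from inner(3) -> [0, 1, 2], then yield -1
  i=1: yield from inner(3) -> [0, 1, 2], then yield -1
  i=2: yield from inner(3) -> [0, 1, 2], then yield -1
Therefore res = [0, 1, 2, -1, 0, 1, 2, -1, 0, 1, 2, -1].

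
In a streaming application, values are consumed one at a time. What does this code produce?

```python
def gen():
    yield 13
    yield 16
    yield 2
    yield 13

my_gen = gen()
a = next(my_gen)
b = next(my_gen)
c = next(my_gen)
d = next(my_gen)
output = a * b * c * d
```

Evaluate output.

Step 1: Create generator and consume all values:
  a = next(my_gen) = 13
  b = next(my_gen) = 16
  c = next(my_gen) = 2
  d = next(my_gen) = 13
Step 2: output = 13 * 16 * 2 * 13 = 5408.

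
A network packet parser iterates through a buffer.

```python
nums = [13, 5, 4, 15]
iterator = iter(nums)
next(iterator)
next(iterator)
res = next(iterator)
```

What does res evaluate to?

Step 1: Create iterator over [13, 5, 4, 15].
Step 2: next() consumes 13.
Step 3: next() consumes 5.
Step 4: next() returns 4.
Therefore res = 4.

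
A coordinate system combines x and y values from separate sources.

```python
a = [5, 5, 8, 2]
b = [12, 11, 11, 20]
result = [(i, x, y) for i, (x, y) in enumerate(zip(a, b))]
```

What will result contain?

Step 1: enumerate(zip(a, b)) gives index with paired elements:
  i=0: (5, 12)
  i=1: (5, 11)
  i=2: (8, 11)
  i=3: (2, 20)
Therefore result = [(0, 5, 12), (1, 5, 11), (2, 8, 11), (3, 2, 20)].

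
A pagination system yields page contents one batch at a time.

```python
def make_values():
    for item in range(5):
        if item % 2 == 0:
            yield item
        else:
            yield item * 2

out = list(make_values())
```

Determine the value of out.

Step 1: For each item in range(5), yield item if even, else item*2:
  item=0 (even): yield 0
  item=1 (odd): yield 1*2 = 2
  item=2 (even): yield 2
  item=3 (odd): yield 3*2 = 6
  item=4 (even): yield 4
Therefore out = [0, 2, 2, 6, 4].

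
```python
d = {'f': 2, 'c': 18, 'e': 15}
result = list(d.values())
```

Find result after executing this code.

Step 1: d.values() returns the dictionary values in insertion order.
Therefore result = [2, 18, 15].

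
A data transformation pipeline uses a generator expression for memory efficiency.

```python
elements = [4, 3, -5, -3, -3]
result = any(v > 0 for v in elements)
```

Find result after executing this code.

Step 1: Check v > 0 for each element in [4, 3, -5, -3, -3]:
  4 > 0: True
  3 > 0: True
  -5 > 0: False
  -3 > 0: False
  -3 > 0: False
Step 2: any() returns True.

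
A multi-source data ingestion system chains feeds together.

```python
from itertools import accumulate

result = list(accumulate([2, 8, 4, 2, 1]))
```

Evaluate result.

Step 1: accumulate computes running sums:
  + 2 = 2
  + 8 = 10
  + 4 = 14
  + 2 = 16
  + 1 = 17
Therefore result = [2, 10, 14, 16, 17].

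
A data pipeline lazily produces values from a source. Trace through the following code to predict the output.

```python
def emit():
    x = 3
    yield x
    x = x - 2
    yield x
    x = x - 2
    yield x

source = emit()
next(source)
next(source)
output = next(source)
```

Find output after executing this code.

Step 1: Trace through generator execution:
  Yield 1: x starts at 3, yield 3
  Yield 2: x = 3 - 2 = 1, yield 1
  Yield 3: x = 1 - 2 = -1, yield -1
Step 2: First next() gets 3, second next() gets the second value, third next() yields -1.
Therefore output = -1.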